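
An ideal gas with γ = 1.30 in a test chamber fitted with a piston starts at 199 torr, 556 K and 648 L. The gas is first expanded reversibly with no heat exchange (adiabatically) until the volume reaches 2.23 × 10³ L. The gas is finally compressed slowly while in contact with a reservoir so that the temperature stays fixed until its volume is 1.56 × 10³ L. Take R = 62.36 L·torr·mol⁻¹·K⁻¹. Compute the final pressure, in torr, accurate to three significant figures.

Reversible adiabatic, γ = 1.30: T₂ = T₁·(V₁/V₂)^(γ−1) = 383.8 K; P₂ = P₁·(V₁/V₂)^γ = 39.91 torr.
T constant ⇒ Boyle's law P V = const: T₃ = T₂; P₃ = P₂·(V₂/V₃) = 57.05 torr.

P₃ ≈ 57.1 torr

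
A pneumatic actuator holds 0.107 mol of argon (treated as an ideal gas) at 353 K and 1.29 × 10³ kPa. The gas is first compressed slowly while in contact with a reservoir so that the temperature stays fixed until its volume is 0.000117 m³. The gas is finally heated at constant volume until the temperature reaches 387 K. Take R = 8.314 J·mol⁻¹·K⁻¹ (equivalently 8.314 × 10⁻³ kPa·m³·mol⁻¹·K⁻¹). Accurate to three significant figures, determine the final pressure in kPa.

From PV = nRT: V₁ = nRT₁/P₁ = 0.0002434 m³.
Isothermal, so P V is constant: T₂ = T₁; P₂ = P₁·(V₁/V₂) = 2684 kPa.
Isochoric, so P/T is constant: V₃ = V₂; P₃ = P₂·(T₃/T₂) = 2943 kPa.

P₃ ≈ 2.94e+03 kPa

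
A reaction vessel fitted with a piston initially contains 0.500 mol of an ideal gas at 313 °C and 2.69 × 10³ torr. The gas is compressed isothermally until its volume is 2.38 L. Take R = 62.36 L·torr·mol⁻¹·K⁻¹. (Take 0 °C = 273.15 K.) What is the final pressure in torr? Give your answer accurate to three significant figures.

P₂ ≈ 7.68e+03 torr

Convert: T₁ = 586.1 K.
From PV = nRT: V₁ = nRT₁/P₁ = 6.794 L.
T constant ⇒ Boyle's law P V = const: T₂ = T₁; P₂ = P₁·(V₁/V₂) = 7679 torr.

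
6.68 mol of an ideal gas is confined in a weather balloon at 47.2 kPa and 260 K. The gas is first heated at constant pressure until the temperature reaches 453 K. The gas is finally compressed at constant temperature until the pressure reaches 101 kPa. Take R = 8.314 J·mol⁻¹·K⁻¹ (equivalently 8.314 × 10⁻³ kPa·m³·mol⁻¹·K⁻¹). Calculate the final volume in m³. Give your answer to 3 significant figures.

V₃ ≈ 0.249 m³

From PV = nRT: V₁ = nRT₁/P₁ = 0.3059 m³.
Isobaric, so V/T is constant: P₂ = P₁; V₂ = V₁·(T₂/T₁) = 0.5330 m³.
Isothermal, so P V is constant: T₃ = T₂; V₃ = V₂·(P₂/P₃) = 0.2491 m³.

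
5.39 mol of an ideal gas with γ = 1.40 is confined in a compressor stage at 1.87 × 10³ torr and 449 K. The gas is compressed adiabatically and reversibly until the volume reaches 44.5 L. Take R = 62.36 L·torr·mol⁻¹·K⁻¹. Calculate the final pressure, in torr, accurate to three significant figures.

P₂ ≈ 4.30e+03 torr

From PV = nRT: V₁ = nRT₁/P₁ = 80.70 L.
Reversible adiabatic, γ = 1.40: T₂ = T₁·(V₁/V₂)^(γ−1) = 569.7 K; P₂ = P₁·(V₁/V₂)^γ = 4303 torr.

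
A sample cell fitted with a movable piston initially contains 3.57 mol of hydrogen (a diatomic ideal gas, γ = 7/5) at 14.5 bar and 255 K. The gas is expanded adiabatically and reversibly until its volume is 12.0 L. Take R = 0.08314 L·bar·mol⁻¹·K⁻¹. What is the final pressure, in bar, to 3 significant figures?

From PV = nRT: V₁ = nRT₁/P₁ = 5.220 L.
Reversible adiabatic, γ = 7/5: T₂ = T₁·(V₁/V₂)^(γ−1) = 182.8 K; P₂ = P₁·(V₁/V₂)^γ = 4.521 bar.

P₂ ≈ 4.52 bar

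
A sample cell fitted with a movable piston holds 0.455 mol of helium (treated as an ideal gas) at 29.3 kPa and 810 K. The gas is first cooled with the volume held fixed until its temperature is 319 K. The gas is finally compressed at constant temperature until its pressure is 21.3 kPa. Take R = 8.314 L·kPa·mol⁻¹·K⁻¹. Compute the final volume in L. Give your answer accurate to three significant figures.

V₃ ≈ 56.7 L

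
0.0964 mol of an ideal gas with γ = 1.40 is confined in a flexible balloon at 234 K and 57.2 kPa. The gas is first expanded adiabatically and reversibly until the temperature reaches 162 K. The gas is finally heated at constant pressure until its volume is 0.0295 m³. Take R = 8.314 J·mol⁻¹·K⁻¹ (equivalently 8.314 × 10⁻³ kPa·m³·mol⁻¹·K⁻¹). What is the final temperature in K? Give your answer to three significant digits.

T₃ ≈ 581 K

From PV = nRT: V₁ = nRT₁/P₁ = 0.003279 m³.
Adiabatic (γ = 1.40), T V^(γ−1) and P V^γ constant: P₂ = P₁·(T₂/T₁)^(γ/(γ−1)) = 15.79 kPa; V₂ = V₁·(T₁/T₂)^(1/(γ−1)) = 0.008222 m³.
Isobaric, so V/T is constant: P₃ = P₂; T₃ = T₂·(V₃/V₂) = 581.3 K.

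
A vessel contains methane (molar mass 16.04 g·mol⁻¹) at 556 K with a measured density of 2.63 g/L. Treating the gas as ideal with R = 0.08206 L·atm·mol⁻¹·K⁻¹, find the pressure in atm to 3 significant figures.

ρ = PM/(RT) ⇒ P = ρRT/M = (2.63 × 0.08206 × 556.0) / 16.04

P ≈ 7.48 atm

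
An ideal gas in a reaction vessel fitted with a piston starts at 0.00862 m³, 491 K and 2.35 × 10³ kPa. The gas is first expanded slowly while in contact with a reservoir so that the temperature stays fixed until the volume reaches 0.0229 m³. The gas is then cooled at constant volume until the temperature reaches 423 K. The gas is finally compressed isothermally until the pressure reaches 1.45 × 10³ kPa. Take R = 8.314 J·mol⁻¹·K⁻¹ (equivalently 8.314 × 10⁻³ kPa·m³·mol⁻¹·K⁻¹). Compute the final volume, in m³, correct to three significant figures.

V₄ ≈ 0.0120 m³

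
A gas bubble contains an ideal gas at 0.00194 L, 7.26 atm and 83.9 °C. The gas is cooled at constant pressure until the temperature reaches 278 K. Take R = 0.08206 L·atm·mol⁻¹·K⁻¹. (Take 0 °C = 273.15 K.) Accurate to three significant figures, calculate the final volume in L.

V₂ ≈ 0.00151 L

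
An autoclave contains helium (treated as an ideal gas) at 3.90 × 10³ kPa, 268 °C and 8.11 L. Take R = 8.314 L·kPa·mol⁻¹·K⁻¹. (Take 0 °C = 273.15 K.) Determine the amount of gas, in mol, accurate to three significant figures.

n ≈ 7.03 mol

Convert: T = 541.15 K.
PV = nRT ⇒ n = PV/(RT) = (3.90e+03 × 8.11) / (8.314 × 541.15)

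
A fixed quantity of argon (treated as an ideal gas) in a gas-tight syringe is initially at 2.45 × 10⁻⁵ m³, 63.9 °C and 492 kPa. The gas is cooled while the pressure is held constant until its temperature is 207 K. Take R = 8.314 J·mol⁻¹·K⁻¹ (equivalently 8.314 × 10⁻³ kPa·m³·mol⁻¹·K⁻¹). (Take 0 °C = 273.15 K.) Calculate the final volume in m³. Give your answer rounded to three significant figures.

V₂ ≈ 1.50e-05 m³

Convert: T₁ = 337.0 K.
Isobaric, so V/T is constant: P₂ = P₁; V₂ = V₁·(T₂/T₁) = 1.505e-05 m³.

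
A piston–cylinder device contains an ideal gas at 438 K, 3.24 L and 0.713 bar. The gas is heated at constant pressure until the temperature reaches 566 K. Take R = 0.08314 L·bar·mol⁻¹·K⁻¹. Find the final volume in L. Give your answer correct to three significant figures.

V₂ ≈ 4.19 L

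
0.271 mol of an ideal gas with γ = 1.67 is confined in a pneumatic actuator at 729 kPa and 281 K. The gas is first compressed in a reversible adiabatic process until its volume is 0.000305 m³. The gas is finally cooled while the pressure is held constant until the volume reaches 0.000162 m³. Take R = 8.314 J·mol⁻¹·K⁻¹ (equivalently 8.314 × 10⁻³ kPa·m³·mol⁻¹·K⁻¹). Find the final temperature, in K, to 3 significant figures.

From PV = nRT: V₁ = nRT₁/P₁ = 0.0008685 m³.
Reversible adiabatic, γ = 1.67: T₂ = T₁·(V₁/V₂)^(γ−1) = 566.5 K; P₂ = P₁·(V₁/V₂)^γ = 4185 kPa.
P constant ⇒ V ∝ T: P₃ = P₂; T₃ = T₂·(V₃/V₂) = 300.9 K.

T₃ ≈ 301 K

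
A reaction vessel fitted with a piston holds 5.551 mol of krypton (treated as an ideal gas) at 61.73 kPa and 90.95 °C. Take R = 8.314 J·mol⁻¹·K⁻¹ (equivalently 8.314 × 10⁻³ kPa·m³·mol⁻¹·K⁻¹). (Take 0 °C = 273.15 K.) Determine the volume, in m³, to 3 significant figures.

Convert: T = 364.10 K.
PV = nRT ⇒ V = nRT/P = (5.551 × 8.314 × 10⁻³ × 364.10) / 61.73

V ≈ 0.272 m³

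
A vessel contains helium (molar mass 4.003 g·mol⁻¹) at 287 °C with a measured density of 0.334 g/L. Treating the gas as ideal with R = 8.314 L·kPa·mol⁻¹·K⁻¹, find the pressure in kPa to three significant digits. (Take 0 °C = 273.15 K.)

ρ = PM/(RT) ⇒ P = ρRT/M = (0.334 × 8.314 × 560.1) / 4.003

P ≈ 389 kPa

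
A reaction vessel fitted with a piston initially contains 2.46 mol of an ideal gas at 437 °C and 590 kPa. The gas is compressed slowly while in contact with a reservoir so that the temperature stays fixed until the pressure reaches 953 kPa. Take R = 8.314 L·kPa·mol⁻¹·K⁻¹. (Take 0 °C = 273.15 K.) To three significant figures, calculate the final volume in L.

Convert: T₁ = 710.1 K.
From PV = nRT: V₁ = nRT₁/P₁ = 24.62 L.
Isothermal, so P V is constant: T₂ = T₁; V₂ = V₁·(P₁/P₂) = 15.24 L.

V₂ ≈ 15.2 L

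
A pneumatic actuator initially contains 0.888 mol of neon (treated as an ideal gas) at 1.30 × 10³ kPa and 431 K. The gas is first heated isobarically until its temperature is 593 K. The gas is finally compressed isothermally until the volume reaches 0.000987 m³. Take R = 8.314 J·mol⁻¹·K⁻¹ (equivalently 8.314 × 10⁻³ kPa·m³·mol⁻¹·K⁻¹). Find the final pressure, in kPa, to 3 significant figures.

P₃ ≈ 4.44e+03 kPa

From PV = nRT: V₁ = nRT₁/P₁ = 0.002448 m³.
P constant ⇒ V ∝ T: P₂ = P₁; V₂ = V₁·(T₂/T₁) = 0.003368 m³.
T constant ⇒ Boyle's law P V = const: T₃ = T₂; P₃ = P₂·(V₂/V₃) = 4436 kPa.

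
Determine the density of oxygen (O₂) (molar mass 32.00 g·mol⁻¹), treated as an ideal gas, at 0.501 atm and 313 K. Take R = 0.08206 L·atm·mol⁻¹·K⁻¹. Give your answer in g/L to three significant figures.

ρ = PM/(RT) = (0.501 × 32.00) / (0.08206 × 313.0)

ρ ≈ 0.624 g/L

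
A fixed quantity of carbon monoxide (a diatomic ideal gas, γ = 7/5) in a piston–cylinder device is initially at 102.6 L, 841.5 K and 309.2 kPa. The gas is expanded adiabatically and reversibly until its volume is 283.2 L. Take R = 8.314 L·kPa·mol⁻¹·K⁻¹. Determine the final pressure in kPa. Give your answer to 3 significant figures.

P₂ ≈ 74.6 kPa

Reversible adiabatic, γ = 7/5: T₂ = T₁·(V₁/V₂)^(γ−1) = 560.6 K; P₂ = P₁·(V₁/V₂)^γ = 74.63 kPa.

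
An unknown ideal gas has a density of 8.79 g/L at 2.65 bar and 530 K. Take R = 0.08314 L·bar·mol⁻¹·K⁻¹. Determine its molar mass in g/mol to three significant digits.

M ≈ 146 g/mol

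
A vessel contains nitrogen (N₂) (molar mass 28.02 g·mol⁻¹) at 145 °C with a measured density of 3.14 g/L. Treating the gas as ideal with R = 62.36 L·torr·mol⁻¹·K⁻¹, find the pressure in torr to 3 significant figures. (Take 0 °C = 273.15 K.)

P ≈ 2.92e+03 torr

ρ = PM/(RT) ⇒ P = ρRT/M = (3.14 × 62.36 × 418.1) / 28.02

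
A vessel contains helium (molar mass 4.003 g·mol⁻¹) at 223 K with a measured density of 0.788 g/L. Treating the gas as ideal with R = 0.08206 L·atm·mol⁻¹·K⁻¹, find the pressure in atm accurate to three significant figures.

ρ = PM/(RT) ⇒ P = ρRT/M = (0.788 × 0.08206 × 223.0) / 4.003

P ≈ 3.60 atm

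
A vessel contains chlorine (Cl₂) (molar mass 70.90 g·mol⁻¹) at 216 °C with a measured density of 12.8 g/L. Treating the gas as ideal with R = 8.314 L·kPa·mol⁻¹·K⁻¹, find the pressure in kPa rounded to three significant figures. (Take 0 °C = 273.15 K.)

P ≈ 734 kPa

ρ = PM/(RT) ⇒ P = ρRT/M = (12.8 × 8.314 × 489.1) / 70.90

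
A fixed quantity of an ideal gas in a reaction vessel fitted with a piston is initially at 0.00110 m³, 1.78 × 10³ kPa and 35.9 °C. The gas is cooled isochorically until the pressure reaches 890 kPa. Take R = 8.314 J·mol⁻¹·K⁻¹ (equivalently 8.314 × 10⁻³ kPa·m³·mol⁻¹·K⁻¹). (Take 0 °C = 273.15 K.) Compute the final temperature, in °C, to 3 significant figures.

T₂ ≈ -119 °C

Convert: T₁ = 309.0 K.
V constant ⇒ P ∝ T: V₂ = V₁; T₂ = T₁·(P₂/P₁) = 154.5 K.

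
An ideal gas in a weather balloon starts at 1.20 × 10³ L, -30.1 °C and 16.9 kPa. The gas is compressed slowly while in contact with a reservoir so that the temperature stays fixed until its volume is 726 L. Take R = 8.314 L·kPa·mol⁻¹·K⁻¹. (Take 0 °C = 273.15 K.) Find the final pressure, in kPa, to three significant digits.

Convert: T₁ = 243.0 K.
T constant ⇒ Boyle's law P V = const: T₂ = T₁; P₂ = P₁·(V₁/V₂) = 27.93 kPa.

P₂ ≈ 27.9 kPa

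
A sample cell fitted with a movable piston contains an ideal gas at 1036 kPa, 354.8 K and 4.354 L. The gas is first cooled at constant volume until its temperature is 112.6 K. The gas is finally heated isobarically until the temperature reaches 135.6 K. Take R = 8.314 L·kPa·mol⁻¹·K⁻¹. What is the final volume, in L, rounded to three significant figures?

V₃ ≈ 5.24 L

Isochoric, so P/T is constant: V₂ = V₁; P₂ = P₁·(T₂/T₁) = 328.8 kPa.
P constant ⇒ V ∝ T: P₃ = P₂; V₃ = V₂·(T₃/T₂) = 5.243 L.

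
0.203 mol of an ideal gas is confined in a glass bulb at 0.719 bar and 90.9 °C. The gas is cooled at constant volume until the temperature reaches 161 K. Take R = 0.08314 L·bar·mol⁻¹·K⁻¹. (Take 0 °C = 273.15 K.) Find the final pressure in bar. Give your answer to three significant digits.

P₂ ≈ 0.318 bar

Convert: T₁ = 364.0 K.
From PV = nRT: V₁ = nRT₁/P₁ = 8.546 L.
V constant ⇒ P ∝ T: V₂ = V₁; P₂ = P₁·(T₂/T₁) = 0.3180 bar.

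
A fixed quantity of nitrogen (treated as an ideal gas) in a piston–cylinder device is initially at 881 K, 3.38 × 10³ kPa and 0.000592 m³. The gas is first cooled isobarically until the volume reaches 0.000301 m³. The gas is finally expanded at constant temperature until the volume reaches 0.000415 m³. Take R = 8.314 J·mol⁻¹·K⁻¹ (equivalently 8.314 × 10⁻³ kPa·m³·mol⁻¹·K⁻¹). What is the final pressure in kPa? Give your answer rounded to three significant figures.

P constant ⇒ V ∝ T: P₂ = P₁; T₂ = T₁·(V₂/V₁) = 447.9 K.
T constant ⇒ Boyle's law P V = const: T₃ = T₂; P₃ = P₂·(V₂/V₃) = 2452 kPa.

P₃ ≈ 2.45e+03 kPa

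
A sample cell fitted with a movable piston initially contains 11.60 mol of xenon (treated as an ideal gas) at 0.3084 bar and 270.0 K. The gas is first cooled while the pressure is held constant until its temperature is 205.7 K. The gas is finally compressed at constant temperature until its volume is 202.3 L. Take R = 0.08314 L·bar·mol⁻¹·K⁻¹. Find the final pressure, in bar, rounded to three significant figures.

From PV = nRT: V₁ = nRT₁/P₁ = 844.3 L.
Isobaric, so V/T is constant: P₂ = P₁; V₂ = V₁·(T₂/T₁) = 643.3 L.
T constant ⇒ Boyle's law P V = const: T₃ = T₂; P₃ = P₂·(V₂/V₃) = 0.9806 bar.

P₃ ≈ 0.981 bar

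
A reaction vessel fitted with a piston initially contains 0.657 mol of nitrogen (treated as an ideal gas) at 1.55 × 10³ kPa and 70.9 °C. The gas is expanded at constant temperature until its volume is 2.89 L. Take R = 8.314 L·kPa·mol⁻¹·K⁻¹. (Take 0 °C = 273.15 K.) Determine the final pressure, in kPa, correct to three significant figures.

P₂ ≈ 650 kPa

Convert: T₁ = 344.0 K.
From PV = nRT: V₁ = nRT₁/P₁ = 1.212 L.
Isothermal, so P V is constant: T₂ = T₁; P₂ = P₁·(V₁/V₂) = 650.3 kPa.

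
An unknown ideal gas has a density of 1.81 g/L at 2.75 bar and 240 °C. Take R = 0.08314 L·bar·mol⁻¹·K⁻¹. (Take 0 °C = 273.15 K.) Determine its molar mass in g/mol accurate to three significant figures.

M ≈ 28.1 g/mol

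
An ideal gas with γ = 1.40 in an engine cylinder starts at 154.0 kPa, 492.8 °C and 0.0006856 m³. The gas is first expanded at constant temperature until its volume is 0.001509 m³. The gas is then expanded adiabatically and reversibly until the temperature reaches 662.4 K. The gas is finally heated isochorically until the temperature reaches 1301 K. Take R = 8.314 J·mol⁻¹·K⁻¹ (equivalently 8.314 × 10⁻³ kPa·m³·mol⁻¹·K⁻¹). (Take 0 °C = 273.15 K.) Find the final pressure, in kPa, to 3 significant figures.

P₄ ≈ 82.7 kPa

Convert: T₁ = 766.0 K.
Isothermal, so P V is constant: T₂ = T₁; P₂ = P₁·(V₁/V₂) = 69.97 kPa.
Adiabatic (γ = 1.40), T V^(γ−1) and P V^γ constant: P₃ = P₂·(T₃/T₂)^(γ/(γ−1)) = 42.08 kPa; V₃ = V₂·(T₂/T₃)^(1/(γ−1)) = 0.002170 m³.
V constant ⇒ P ∝ T: V₄ = V₃; P₄ = P₃·(T₄/T₃) = 82.66 kPa.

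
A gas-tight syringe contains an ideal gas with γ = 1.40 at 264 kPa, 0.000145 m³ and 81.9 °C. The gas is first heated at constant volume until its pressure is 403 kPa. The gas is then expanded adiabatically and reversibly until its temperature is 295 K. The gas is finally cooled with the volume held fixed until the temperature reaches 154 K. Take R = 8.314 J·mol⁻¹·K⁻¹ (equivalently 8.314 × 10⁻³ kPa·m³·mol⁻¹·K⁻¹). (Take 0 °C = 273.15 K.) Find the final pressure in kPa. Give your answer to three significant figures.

Convert: T₁ = 355.0 K.
Isochoric, so P/T is constant: V₂ = V₁; T₂ = T₁·(P₂/P₁) = 542.0 K.
Reversible adiabatic, γ = 1.40: P₃ = P₂·(T₃/T₂)^(γ/(γ−1)) = 47.94 kPa; V₃ = V₂·(T₂/T₃)^(1/(γ−1)) = 0.0006634 m³.
Isochoric, so P/T is constant: V₄ = V₃; P₄ = P₃·(T₄/T₃) = 25.03 kPa.

P₄ ≈ 25.0 kPa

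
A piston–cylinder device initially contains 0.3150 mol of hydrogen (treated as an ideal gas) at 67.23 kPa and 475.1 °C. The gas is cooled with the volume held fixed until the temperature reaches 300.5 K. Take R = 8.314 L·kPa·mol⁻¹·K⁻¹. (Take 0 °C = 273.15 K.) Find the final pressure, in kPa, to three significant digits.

P₂ ≈ 27.0 kPa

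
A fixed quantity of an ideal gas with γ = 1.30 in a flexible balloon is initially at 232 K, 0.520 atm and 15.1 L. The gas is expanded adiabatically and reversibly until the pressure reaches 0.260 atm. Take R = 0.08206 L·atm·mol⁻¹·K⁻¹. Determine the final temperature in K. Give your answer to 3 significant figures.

Adiabatic (γ = 1.30), T V^(γ−1) and P V^γ constant: T₂ = T₁·(P₂/P₁)^((γ−1)/γ) = 197.7 K; V₂ = V₁·(P₁/P₂)^(1/γ) = 25.74 L.

T₂ ≈ 198 K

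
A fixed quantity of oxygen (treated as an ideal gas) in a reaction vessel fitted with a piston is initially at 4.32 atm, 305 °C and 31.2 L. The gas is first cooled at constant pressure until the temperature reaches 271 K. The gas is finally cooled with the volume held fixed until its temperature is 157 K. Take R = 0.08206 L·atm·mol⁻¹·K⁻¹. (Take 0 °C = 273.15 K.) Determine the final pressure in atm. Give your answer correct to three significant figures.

Convert: T₁ = 578.1 K.
Isobaric, so V/T is constant: P₂ = P₁; V₂ = V₁·(T₂/T₁) = 14.62 L.
V constant ⇒ P ∝ T: V₃ = V₂; P₃ = P₂·(T₃/T₂) = 2.503 atm.

P₃ ≈ 2.50 atm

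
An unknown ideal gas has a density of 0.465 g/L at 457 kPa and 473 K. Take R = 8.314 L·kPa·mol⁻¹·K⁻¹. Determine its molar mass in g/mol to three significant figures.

M ≈ 4.00 g/mol

ρ = PM/(RT) ⇒ M = ρRT/P = (0.465 × 8.314 × 473.0) / 457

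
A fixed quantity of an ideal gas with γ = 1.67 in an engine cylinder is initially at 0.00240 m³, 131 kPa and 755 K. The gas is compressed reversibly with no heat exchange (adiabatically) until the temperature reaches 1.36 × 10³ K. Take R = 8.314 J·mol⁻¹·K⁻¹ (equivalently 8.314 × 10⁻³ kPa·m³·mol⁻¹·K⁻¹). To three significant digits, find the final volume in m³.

V₂ ≈ 0.000997 m³

Adiabatic (γ = 1.67), T V^(γ−1) and P V^γ constant: P₂ = P₁·(T₂/T₁)^(γ/(γ−1)) = 568.0 kPa; V₂ = V₁·(T₁/T₂)^(1/(γ−1)) = 0.0009971 m³.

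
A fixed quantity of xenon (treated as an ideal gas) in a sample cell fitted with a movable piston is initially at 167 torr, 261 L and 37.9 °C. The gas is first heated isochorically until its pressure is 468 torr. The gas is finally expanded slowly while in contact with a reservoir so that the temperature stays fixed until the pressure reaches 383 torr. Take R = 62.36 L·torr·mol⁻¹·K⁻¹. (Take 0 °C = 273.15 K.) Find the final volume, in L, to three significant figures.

V₃ ≈ 319 L

Convert: T₁ = 311.0 K.
V constant ⇒ P ∝ T: V₂ = V₁; T₂ = T₁·(P₂/P₁) = 871.7 K.
Isothermal, so P V is constant: T₃ = T₂; V₃ = V₂·(P₂/P₃) = 318.9 L.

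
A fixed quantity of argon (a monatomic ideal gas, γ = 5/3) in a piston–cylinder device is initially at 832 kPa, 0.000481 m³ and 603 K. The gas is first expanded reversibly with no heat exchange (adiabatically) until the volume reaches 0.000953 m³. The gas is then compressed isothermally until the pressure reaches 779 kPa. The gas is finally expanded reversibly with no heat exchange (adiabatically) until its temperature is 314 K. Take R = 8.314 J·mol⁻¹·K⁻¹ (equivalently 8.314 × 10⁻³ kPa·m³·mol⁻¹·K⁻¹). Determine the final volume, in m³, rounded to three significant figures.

Adiabatic (γ = 5/3), T V^(γ−1) and P V^γ constant: T₂ = T₁·(V₁/V₂)^(γ−1) = 382.3 K; P₂ = P₁·(V₁/V₂)^γ = 266.2 kPa.
Isothermal, so P V is constant: T₃ = T₂; V₃ = V₂·(P₂/P₃) = 0.0003257 m³.
Reversible adiabatic, γ = 5/3: P₄ = P₃·(T₄/T₃)^(γ/(γ−1)) = 476.4 kPa; V₄ = V₃·(T₃/T₄)^(1/(γ−1)) = 0.0004374 m³.

V₄ ≈ 0.000437 m³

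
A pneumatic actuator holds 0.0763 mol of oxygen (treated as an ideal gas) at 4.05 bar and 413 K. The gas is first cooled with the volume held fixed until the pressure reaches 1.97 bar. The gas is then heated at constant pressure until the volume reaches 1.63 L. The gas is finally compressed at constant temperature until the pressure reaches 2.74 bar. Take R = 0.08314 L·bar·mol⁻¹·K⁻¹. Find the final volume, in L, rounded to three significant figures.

From PV = nRT: V₁ = nRT₁/P₁ = 0.6469 L.
V constant ⇒ P ∝ T: V₂ = V₁; T₂ = T₁·(P₂/P₁) = 200.9 K.
P constant ⇒ V ∝ T: P₃ = P₂; T₃ = T₂·(V₃/V₂) = 506.2 K.
Isothermal, so P V is constant: T₄ = T₃; V₄ = V₃·(P₃/P₄) = 1.172 L.

V₄ ≈ 1.17 L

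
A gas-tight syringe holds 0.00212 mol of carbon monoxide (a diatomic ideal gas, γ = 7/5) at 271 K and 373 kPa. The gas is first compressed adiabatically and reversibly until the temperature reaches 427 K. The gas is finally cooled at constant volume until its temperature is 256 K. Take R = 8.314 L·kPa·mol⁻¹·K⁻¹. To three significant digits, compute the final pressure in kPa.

P₃ ≈ 1.10e+03 kPa

From PV = nRT: V₁ = nRT₁/P₁ = 0.01281 L.
Reversible adiabatic, γ = 7/5: P₂ = P₁·(T₂/T₁)^(γ/(γ−1)) = 1832 kPa; V₂ = V₁·(T₁/T₂)^(1/(γ−1)) = 0.004109 L.
Isochoric, so P/T is constant: V₃ = V₂; P₃ = P₂·(T₃/T₂) = 1098 kPa.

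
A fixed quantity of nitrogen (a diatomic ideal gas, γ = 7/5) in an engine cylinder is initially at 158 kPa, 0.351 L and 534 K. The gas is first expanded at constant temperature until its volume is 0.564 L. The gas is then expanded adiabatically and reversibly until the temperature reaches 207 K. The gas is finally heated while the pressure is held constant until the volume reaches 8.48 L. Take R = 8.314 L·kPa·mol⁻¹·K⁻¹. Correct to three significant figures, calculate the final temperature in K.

T constant ⇒ Boyle's law P V = const: T₂ = T₁; P₂ = P₁·(V₁/V₂) = 98.33 kPa.
Adiabatic (γ = 7/5), T V^(γ−1) and P V^γ constant: P₃ = P₂·(T₃/T₂)^(γ/(γ−1)) = 3.566 kPa; V₃ = V₂·(T₂/T₃)^(1/(γ−1)) = 6.028 L.
Isobaric, so V/T is constant: P₄ = P₃; T₄ = T₃·(V₄/V₃) = 291.2 K.

T₄ ≈ 291 K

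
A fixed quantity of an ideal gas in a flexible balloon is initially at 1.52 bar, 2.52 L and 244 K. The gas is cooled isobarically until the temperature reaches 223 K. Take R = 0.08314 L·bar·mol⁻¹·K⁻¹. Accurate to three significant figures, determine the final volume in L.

P constant ⇒ V ∝ T: P₂ = P₁; V₂ = V₁·(T₂/T₁) = 2.303 L.

V₂ ≈ 2.30 L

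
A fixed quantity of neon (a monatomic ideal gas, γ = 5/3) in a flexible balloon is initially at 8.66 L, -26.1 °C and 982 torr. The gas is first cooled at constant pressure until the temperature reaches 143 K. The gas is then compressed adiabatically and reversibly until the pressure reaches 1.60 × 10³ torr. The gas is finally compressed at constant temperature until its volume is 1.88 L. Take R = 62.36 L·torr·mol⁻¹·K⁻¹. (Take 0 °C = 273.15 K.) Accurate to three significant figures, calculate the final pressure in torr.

P₄ ≈ 3.18e+03 torr

Convert: T₁ = 247.0 K.
Isobaric, so V/T is constant: P₂ = P₁; V₂ = V₁·(T₂/T₁) = 5.013 L.
Reversible adiabatic, γ = 5/3: T₃ = T₂·(P₃/P₂)^((γ−1)/γ) = 173.8 K; V₃ = V₂·(P₂/P₃)^(1/γ) = 3.740 L.
Isothermal, so P V is constant: T₄ = T₃; P₄ = P₃·(V₃/V₄) = 3183 torr.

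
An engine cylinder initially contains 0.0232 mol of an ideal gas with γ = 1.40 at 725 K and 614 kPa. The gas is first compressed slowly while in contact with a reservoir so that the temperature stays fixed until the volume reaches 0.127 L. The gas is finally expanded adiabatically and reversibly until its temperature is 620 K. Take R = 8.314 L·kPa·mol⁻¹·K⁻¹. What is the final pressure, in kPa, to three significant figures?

P₃ ≈ 637 kPa

From PV = nRT: V₁ = nRT₁/P₁ = 0.2278 L.
Isothermal, so P V is constant: T₂ = T₁; P₂ = P₁·(V₁/V₂) = 1101 kPa.
Adiabatic (γ = 1.40), T V^(γ−1) and P V^γ constant: P₃ = P₂·(T₃/T₂)^(γ/(γ−1)) = 636.8 kPa; V₃ = V₂·(T₂/T₃)^(1/(γ−1)) = 0.1878 L.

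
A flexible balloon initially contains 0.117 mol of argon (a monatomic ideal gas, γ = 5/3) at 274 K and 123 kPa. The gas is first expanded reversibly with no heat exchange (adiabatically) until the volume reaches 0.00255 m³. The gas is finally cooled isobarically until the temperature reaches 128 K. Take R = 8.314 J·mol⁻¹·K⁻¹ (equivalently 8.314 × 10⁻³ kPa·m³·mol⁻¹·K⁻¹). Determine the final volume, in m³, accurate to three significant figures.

V₃ ≈ 0.00133 m³

From PV = nRT: V₁ = nRT₁/P₁ = 0.002167 m³.
Reversible adiabatic, γ = 5/3: T₂ = T₁·(V₁/V₂)^(γ−1) = 245.8 K; P₂ = P₁·(V₁/V₂)^γ = 93.77 kPa.
Isobaric, so V/T is constant: P₃ = P₂; V₃ = V₂·(T₃/T₂) = 0.001328 m³.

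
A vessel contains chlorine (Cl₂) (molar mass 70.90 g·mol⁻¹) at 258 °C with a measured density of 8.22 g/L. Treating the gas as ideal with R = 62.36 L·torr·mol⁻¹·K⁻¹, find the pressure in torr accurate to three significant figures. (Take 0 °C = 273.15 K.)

ρ = PM/(RT) ⇒ P = ρRT/M = (8.22 × 62.36 × 531.1) / 70.90

P ≈ 3.84e+03 torr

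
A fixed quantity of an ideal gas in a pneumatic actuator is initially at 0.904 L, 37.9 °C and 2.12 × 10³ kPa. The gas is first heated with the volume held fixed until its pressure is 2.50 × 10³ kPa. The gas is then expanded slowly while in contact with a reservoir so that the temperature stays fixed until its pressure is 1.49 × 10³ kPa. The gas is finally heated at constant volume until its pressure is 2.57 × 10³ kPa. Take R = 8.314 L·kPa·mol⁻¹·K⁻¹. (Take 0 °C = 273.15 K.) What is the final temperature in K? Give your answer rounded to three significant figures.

T₄ ≈ 633 K

Convert: T₁ = 311.0 K.
Isochoric, so P/T is constant: V₂ = V₁; T₂ = T₁·(P₂/P₁) = 366.8 K.
Isothermal, so P V is constant: T₃ = T₂; V₃ = V₂·(P₂/P₃) = 1.517 L.
Isochoric, so P/T is constant: V₄ = V₃; T₄ = T₃·(P₄/P₃) = 632.7 K.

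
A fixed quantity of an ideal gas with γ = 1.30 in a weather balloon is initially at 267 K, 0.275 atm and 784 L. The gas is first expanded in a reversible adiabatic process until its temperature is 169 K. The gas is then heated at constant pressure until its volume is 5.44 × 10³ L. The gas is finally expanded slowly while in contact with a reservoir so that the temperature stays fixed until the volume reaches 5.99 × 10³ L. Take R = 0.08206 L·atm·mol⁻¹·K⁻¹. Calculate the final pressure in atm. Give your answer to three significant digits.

Reversible adiabatic, γ = 1.30: P₂ = P₁·(T₂/T₁)^(γ/(γ−1)) = 0.03790 atm; V₂ = V₁·(T₁/T₂)^(1/(γ−1)) = 3601 L.
P constant ⇒ V ∝ T: P₃ = P₂; T₃ = T₂·(V₃/V₂) = 255.3 K.
T constant ⇒ Boyle's law P V = const: T₄ = T₃; P₄ = P₃·(V₃/V₄) = 0.03442 atm.

P₄ ≈ 0.0344 atm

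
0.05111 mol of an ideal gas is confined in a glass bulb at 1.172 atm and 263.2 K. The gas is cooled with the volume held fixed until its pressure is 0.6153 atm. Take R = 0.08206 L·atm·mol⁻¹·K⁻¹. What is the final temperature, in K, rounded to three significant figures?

T₂ ≈ 138 K

From PV = nRT: V₁ = nRT₁/P₁ = 0.9419 L.
Isochoric, so P/T is constant: V₂ = V₁; T₂ = T₁·(P₂/P₁) = 138.2 K.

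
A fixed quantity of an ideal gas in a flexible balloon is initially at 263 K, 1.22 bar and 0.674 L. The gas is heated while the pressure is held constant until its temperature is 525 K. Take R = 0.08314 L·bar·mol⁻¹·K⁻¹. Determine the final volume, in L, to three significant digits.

V₂ ≈ 1.35 L

P constant ⇒ V ∝ T: P₂ = P₁; V₂ = V₁·(T₂/T₁) = 1.345 L.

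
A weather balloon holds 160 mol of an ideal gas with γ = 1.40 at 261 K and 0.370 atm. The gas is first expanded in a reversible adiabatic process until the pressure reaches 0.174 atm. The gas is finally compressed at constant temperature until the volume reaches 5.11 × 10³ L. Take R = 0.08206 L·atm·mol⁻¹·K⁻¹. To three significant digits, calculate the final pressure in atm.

From PV = nRT: V₁ = nRT₁/P₁ = 9262 L.
Reversible adiabatic, γ = 1.40: T₂ = T₁·(P₂/P₁)^((γ−1)/γ) = 210.4 K; V₂ = V₁·(P₁/P₂)^(1/γ) = 1.588e+04 L.
T constant ⇒ Boyle's law P V = const: T₃ = T₂; P₃ = P₂·(V₂/V₃) = 0.5406 atm.

P₃ ≈ 0.541 atm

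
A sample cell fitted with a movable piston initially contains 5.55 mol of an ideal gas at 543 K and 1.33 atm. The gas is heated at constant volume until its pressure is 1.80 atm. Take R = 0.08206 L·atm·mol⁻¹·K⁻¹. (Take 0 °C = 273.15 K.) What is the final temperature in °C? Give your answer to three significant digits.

From PV = nRT: V₁ = nRT₁/P₁ = 185.9 L.
V constant ⇒ P ∝ T: V₂ = V₁; T₂ = T₁·(P₂/P₁) = 734.9 K.

T₂ ≈ 462 °C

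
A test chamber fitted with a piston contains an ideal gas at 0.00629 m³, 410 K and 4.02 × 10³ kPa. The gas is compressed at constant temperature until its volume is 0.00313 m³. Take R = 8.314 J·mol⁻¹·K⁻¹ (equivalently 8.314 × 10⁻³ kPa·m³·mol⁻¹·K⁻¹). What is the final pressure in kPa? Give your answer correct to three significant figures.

T constant ⇒ Boyle's law P V = const: T₂ = T₁; P₂ = P₁·(V₁/V₂) = 8079 kPa.

P₂ ≈ 8.08e+03 kPa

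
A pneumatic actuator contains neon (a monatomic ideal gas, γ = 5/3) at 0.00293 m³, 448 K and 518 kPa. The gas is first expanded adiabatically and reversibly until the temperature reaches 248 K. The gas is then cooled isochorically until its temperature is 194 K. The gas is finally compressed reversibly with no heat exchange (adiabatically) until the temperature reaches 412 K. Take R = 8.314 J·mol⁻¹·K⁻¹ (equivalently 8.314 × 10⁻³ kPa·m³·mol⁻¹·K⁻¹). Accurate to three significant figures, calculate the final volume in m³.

Adiabatic (γ = 5/3), T V^(γ−1) and P V^γ constant: P₂ = P₁·(T₂/T₁)^(γ/(γ−1)) = 118.1 kPa; V₂ = V₁·(T₁/T₂)^(1/(γ−1)) = 0.007114 m³.
Isochoric, so P/T is constant: V₃ = V₂; P₃ = P₂·(T₃/T₂) = 92.39 kPa.
Reversible adiabatic, γ = 5/3: P₄ = P₃·(T₄/T₃)^(γ/(γ−1)) = 607.2 kPa; V₄ = V₃·(T₃/T₄)^(1/(γ−1)) = 0.002299 m³.

V₄ ≈ 0.00230 m³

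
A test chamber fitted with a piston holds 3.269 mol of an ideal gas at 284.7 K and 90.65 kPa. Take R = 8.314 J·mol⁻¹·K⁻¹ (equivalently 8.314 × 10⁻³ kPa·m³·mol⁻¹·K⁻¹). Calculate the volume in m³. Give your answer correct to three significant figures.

PV = nRT ⇒ V = nRT/P = (3.269 × 8.314 × 10⁻³ × 284.7) / 90.65

V ≈ 0.0854 m³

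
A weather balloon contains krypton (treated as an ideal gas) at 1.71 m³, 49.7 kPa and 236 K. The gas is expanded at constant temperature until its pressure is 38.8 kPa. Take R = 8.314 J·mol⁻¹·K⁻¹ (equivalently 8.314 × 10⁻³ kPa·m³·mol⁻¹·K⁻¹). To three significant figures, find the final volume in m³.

T constant ⇒ Boyle's law P V = const: T₂ = T₁; V₂ = V₁·(P₁/P₂) = 2.190 m³.

V₂ ≈ 2.19 m³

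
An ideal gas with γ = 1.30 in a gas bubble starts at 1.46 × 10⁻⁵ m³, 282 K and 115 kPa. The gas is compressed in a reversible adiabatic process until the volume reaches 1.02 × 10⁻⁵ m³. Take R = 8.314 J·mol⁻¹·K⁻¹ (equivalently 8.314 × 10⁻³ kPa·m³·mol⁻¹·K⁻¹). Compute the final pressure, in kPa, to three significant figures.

P₂ ≈ 183 kPa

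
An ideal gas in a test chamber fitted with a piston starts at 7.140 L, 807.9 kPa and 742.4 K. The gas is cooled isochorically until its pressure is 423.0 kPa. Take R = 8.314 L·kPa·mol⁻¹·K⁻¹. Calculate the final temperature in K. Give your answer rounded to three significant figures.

Isochoric, so P/T is constant: V₂ = V₁; T₂ = T₁·(P₂/P₁) = 388.7 K.

T₂ ≈ 389 K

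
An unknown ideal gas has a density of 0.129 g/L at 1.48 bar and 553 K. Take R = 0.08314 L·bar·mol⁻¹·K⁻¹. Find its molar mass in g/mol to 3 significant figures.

ρ = PM/(RT) ⇒ M = ρRT/P = (0.129 × 0.08314 × 553.0) / 1.48

M ≈ 4.01 g/mol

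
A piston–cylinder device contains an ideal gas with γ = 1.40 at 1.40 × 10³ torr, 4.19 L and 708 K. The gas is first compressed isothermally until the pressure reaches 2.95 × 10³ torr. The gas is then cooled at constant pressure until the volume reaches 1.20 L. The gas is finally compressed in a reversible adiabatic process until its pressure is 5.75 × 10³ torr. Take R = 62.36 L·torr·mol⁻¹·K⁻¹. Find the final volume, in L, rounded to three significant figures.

Isothermal, so P V is constant: T₂ = T₁; V₂ = V₁·(P₁/P₂) = 1.988 L.
P constant ⇒ V ∝ T: P₃ = P₂; T₃ = T₂·(V₃/V₂) = 427.3 K.
Reversible adiabatic, γ = 1.40: T₄ = T₃·(P₄/P₃)^((γ−1)/γ) = 517.0 K; V₄ = V₃·(P₃/P₄)^(1/γ) = 0.7450 L.

V₄ ≈ 0.745 L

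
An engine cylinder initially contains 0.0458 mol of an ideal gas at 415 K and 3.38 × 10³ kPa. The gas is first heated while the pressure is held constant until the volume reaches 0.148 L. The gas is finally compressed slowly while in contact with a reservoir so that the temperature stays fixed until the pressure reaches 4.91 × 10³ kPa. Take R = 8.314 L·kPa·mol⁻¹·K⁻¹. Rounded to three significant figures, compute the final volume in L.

V₃ ≈ 0.102 L

From PV = nRT: V₁ = nRT₁/P₁ = 0.04675 L.
P constant ⇒ V ∝ T: P₂ = P₁; T₂ = T₁·(V₂/V₁) = 1314 K.
T constant ⇒ Boyle's law P V = const: T₃ = T₂; V₃ = V₂·(P₂/P₃) = 0.1019 L.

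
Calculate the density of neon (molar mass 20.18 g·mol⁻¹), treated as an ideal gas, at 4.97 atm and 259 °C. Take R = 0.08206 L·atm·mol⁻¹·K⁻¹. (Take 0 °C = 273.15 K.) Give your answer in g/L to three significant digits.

ρ = PM/(RT) = (4.97 × 20.18) / (0.08206 × 532.1)

ρ ≈ 2.30 g/L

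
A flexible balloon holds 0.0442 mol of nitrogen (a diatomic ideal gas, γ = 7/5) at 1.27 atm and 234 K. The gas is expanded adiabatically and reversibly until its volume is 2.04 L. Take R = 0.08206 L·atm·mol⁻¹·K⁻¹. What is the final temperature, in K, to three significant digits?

T₂ ≈ 150 K

From PV = nRT: V₁ = nRT₁/P₁ = 0.6683 L.
Adiabatic (γ = 7/5), T V^(γ−1) and P V^γ constant: T₂ = T₁·(V₁/V₂)^(γ−1) = 149.7 K; P₂ = P₁·(V₁/V₂)^γ = 0.2662 atm.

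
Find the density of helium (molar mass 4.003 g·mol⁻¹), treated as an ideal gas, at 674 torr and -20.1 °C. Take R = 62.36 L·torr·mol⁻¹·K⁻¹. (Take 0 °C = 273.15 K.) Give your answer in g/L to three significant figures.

ρ ≈ 0.171 g/L

ρ = PM/(RT) = (674 × 4.003) / (62.36 × 253.0)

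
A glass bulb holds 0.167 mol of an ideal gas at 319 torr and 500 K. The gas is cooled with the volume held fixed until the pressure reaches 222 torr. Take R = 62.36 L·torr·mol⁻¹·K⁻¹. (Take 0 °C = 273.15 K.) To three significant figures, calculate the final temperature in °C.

T₂ ≈ 74.8 °C

From PV = nRT: V₁ = nRT₁/P₁ = 16.32 L.
Isochoric, so P/T is constant: V₂ = V₁; T₂ = T₁·(P₂/P₁) = 348.0 K.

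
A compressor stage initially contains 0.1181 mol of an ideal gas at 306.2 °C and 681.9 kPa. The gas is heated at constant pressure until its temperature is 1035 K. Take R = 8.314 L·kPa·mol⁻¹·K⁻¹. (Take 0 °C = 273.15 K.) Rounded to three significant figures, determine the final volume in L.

V₂ ≈ 1.49 L

Convert: T₁ = 579.3 K.
From PV = nRT: V₁ = nRT₁/P₁ = 0.8342 L.
Isobaric, so V/T is constant: P₂ = P₁; V₂ = V₁·(T₂/T₁) = 1.490 L.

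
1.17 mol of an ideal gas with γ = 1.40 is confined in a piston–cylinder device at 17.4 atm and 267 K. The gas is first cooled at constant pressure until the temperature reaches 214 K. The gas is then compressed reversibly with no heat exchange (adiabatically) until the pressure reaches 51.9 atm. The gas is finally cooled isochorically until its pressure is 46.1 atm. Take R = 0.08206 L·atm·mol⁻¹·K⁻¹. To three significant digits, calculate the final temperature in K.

T₄ ≈ 260 K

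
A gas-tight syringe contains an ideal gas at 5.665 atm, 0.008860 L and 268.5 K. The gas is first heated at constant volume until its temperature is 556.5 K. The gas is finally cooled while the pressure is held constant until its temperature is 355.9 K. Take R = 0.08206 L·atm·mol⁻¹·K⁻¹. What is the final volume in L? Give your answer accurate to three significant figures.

V constant ⇒ P ∝ T: V₂ = V₁; P₂ = P₁·(T₂/T₁) = 11.74 atm.
Isobaric, so V/T is constant: P₃ = P₂; V₃ = V₂·(T₃/T₂) = 0.005666 L.

V₃ ≈ 0.00567 L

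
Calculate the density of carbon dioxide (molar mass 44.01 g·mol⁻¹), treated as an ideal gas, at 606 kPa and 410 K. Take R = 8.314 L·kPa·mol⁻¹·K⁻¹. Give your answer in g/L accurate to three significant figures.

ρ = PM/(RT) = (606 × 44.01) / (8.314 × 410.0)

ρ ≈ 7.82 g/L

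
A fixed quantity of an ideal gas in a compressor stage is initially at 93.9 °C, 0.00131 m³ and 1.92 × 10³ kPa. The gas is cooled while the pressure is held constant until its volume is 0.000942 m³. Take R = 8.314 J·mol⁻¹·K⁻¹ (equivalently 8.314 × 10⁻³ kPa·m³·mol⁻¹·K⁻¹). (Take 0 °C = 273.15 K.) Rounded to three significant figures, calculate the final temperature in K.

Convert: T₁ = 367.0 K.
P constant ⇒ V ∝ T: P₂ = P₁; T₂ = T₁·(V₂/V₁) = 263.9 K.

T₂ ≈ 264 K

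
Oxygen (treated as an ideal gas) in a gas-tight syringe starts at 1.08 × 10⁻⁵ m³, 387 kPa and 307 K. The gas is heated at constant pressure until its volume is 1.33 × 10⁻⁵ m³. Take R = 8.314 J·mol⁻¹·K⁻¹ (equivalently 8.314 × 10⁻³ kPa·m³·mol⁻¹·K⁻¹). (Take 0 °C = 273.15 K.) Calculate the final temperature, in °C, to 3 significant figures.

T₂ ≈ 105 °C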